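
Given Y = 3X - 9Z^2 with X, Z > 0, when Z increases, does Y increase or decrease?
Y decreases

Taking the partial derivative:
∂Y/∂Z = -18Z

∂Y/∂Z = -18Z < 0 (assuming positive values)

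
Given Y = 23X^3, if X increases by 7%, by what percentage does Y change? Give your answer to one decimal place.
22.5%

For Y = 23X^3:
If X → X(1 + 0.07)
Then Y → Y · (1 + 0.07)^3
     ≈ Y · 1.2250

Percentage change = ((1 + 0.07)^3 − 1) × 100% ≈ 22.5%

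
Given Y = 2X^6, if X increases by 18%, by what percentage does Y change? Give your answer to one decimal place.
170.0%

For Y = 2X^6:
If X → X(1 + 0.18)
Then Y → Y · (1 + 0.18)^6
     ≈ Y · 2.6996

Percentage change = ((1 + 0.18)^6 − 1) × 100% ≈ 170.0%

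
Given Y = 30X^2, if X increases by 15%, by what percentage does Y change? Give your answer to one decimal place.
32.3%

For Y = 30X^2:
If X → X(1 + 0.15)
Then Y → Y · (1 + 0.15)^2
     = Y · 1.3225

Percentage change = ((1 + 0.15)^2 − 1) × 100% ≈ 32.3%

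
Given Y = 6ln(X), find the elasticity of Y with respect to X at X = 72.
Elasticity = 1/ln(72) ≈ 0.2338

Elasticity = (dY/dX) · (X/Y)

dY/dX = 6/X
At X = 72: dY/dX = 1/12, Y = 6·ln(72)

Elasticity = (1/12) · (72 / (6·ln(72))) = 1/ln(72) ≈ 0.2338

Interpretation: for a small percentage change in X, the percentage change in Y is approximately 0.23 times as large.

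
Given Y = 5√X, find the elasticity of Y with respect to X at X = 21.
Elasticity = 1/2

Elasticity = (dY/dX) · (X/Y)

dY/dX = 5/(2·√X)
At X = 21: dY/dX = 5·√21/42, Y = 5·√21

Elasticity = (5·√21/42) · (21 / (5·√21)) = 1/2

Interpretation: for a small percentage change in X, the percentage change in Y is approximately 0.50 times as large.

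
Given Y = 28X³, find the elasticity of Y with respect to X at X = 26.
Elasticity = 3

Elasticity = (dY/dX) · (X/Y)

dY/dX = 84·X²
At X = 26: dY/dX = 56784, Y = 492128

Elasticity = 56784 · (26 / 492128) = 3

Interpretation: for a small percentage change in X, the percentage change in Y is approximately 3.00 times as large.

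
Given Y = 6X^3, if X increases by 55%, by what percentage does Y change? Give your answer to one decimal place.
272.4%

For Y = 6X^3:
If X → X(1 + 0.55)
Then Y → Y · (1 + 0.55)^3
     ≈ Y · 3.7239

Percentage change = ((1 + 0.55)^3 − 1) × 100% ≈ 272.4%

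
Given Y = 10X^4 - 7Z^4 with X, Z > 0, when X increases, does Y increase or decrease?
Y increases

Taking the partial derivative:
∂Y/∂X = 40X^3

∂Y/∂X = 40X^3 > 0 (assuming positive values)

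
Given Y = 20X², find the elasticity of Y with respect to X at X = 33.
Elasticity = 2

Elasticity = (dY/dX) · (X/Y)

dY/dX = 40·X
At X = 33: dY/dX = 1320, Y = 21780

Elasticity = 1320 · (33 / 21780) = 2

Interpretation: for a small percentage change in X, the percentage change in Y is approximately 2.00 times as large.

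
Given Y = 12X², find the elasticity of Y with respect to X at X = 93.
Elasticity = 2

Elasticity = (dY/dX) · (X/Y)

dY/dX = 24·X
At X = 93: dY/dX = 2232, Y = 103788

Elasticity = 2232 · (93 / 103788) = 2

Interpretation: for a small percentage change in X, the percentage change in Y is approximately 2.00 times as large.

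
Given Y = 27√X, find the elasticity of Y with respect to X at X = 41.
Elasticity = 1/2

Elasticity = (dY/dX) · (X/Y)

dY/dX = 27/(2·√X)
At X = 41: dY/dX = 27·√41/82, Y = 27·√41

Elasticity = (27·√41/82) · (41 / (27·√41)) = 1/2

Interpretation: for a small percentage change in X, the percentage change in Y is approximately 0.50 times as large.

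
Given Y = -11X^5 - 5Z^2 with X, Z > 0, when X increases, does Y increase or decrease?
Y decreases

Taking the partial derivative:
∂Y/∂X = -55X^4

∂Y/∂X = -55X^4 < 0 (assuming positive values)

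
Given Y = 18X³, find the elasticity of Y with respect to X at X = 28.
Elasticity = 3

Elasticity = (dY/dX) · (X/Y)

dY/dX = 54·X²
At X = 28: dY/dX = 42336, Y = 395136

Elasticity = 42336 · (28 / 395136) = 3

Interpretation: for a small percentage change in X, the percentage change in Y is approximately 3.00 times as large.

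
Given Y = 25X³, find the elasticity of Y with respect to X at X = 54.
Elasticity = 3

Elasticity = (dY/dX) · (X/Y)

dY/dX = 75·X²
At X = 54: dY/dX = 218700, Y = 3936600

Elasticity = 218700 · (54 / 3936600) = 3

Interpretation: for a small percentage change in X, the percentage change in Y is approximately 3.00 times as large.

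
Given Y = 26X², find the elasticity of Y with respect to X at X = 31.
Elasticity = 2

Elasticity = (dY/dX) · (X/Y)

dY/dX = 52·X
At X = 31: dY/dX = 1612, Y = 24986

Elasticity = 1612 · (31 / 24986) = 2

Interpretation: for a small percentage change in X, the percentage change in Y is approximately 2.00 times as large.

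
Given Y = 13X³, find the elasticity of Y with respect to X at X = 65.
Elasticity = 3

Elasticity = (dY/dX) · (X/Y)

dY/dX = 39·X²
At X = 65: dY/dX = 164775, Y = 3570125

Elasticity = 164775 · (65 / 3570125) = 3

Interpretation: for a small percentage change in X, the percentage change in Y is approximately 3.00 times as large.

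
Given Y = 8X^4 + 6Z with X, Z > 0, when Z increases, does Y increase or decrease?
Y increases

Taking the partial derivative:
∂Y/∂Z = 6

∂Y/∂Z = 6 > 0 (assuming positive values)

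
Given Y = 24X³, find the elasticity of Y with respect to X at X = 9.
Elasticity = 3

Elasticity = (dY/dX) · (X/Y)

dY/dX = 72·X²
At X = 9: dY/dX = 5832, Y = 17496

Elasticity = 5832 · (9 / 17496) = 3

Interpretation: for a small percentage change in X, the percentage change in Y is approximately 3.00 times as large.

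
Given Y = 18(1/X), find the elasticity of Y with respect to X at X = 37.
Elasticity = -1

Elasticity = (dY/dX) · (X/Y)

dY/dX = -18/X²
At X = 37: dY/dX = -18/1369, Y = 18/37

Elasticity = (-18/1369) · (37 / (18/37)) = -1

Interpretation: for a small percentage change in X, the percentage change in Y is approximately -1.00 times as large.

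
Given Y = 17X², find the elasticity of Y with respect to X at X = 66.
Elasticity = 2

Elasticity = (dY/dX) · (X/Y)

dY/dX = 34·X
At X = 66: dY/dX = 2244, Y = 74052

Elasticity = 2244 · (66 / 74052) = 2

Interpretation: for a small percentage change in X, the percentage change in Y is approximately 2.00 times as large.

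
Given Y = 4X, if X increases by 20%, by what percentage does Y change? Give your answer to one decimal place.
20.0%

For Y = 4X:
If X → X(1 + 0.2)
Then Y → Y · (1 + 0.2)^1
     = Y · 1.2000

Percentage change = ((1 + 0.2)^1 − 1) × 100% = 20.0%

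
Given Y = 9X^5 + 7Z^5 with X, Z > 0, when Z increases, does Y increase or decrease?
Y increases

Taking the partial derivative:
∂Y/∂Z = 35Z^4

∂Y/∂Z = 35Z^4 > 0 (assuming positive values)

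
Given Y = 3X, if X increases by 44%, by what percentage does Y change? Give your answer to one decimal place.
44.0%

For Y = 3X:
If X → X(1 + 0.44)
Then Y → Y · (1 + 0.44)^1
     = Y · 1.4400

Percentage change = ((1 + 0.44)^1 − 1) × 100% = 44.0%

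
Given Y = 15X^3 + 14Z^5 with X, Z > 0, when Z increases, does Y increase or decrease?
Y increases

Taking the partial derivative:
∂Y/∂Z = 70Z^4

∂Y/∂Z = 70Z^4 > 0 (assuming positive values)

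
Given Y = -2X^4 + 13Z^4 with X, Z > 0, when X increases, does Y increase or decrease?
Y decreases

Taking the partial derivative:
∂Y/∂X = -8X^3

∂Y/∂X = -8X^3 < 0 (assuming positive values)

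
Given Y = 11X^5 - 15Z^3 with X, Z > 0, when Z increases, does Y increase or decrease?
Y decreases

Taking the partial derivative:
∂Y/∂Z = -45Z^2

∂Y/∂Z = -45Z^2 < 0 (assuming positive values)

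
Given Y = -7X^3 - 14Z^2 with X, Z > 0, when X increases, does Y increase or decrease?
Y decreases

Taking the partial derivative:
∂Y/∂X = -21X^2

∂Y/∂X = -21X^2 < 0 (assuming positive values)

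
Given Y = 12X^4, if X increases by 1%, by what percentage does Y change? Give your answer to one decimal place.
4.1%

For Y = 12X^4:
If X → X(1 + 0.01)
Then Y → Y · (1 + 0.01)^4
     ≈ Y · 1.0406

Percentage change = ((1 + 0.01)^4 − 1) × 100% ≈ 4.1%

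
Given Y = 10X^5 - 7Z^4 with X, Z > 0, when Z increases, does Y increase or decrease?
Y decreases

Taking the partial derivative:
∂Y/∂Z = -28Z^3

∂Y/∂Z = -28Z^3 < 0 (assuming positive values)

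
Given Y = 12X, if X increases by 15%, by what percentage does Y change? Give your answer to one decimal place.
15.0%

For Y = 12X:
If X → X(1 + 0.15)
Then Y → Y · (1 + 0.15)^1
     = Y · 1.1500

Percentage change = ((1 + 0.15)^1 − 1) × 100% = 15.0%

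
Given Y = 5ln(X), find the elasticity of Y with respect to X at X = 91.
Elasticity = 1/ln(91) ≈ 0.2217

Elasticity = (dY/dX) · (X/Y)

dY/dX = 5/X
At X = 91: dY/dX = 5/91, Y = 5·ln(91)

Elasticity = (5/91) · (91 / (5·ln(91))) = 1/ln(91) ≈ 0.2217

Interpretation: for a small percentage change in X, the percentage change in Y is approximately 0.22 times as large.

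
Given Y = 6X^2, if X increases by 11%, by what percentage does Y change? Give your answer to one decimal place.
23.2%

For Y = 6X^2:
If X → X(1 + 0.11)
Then Y → Y · (1 + 0.11)^2
     = Y · 1.2321

Percentage change = ((1 + 0.11)^2 − 1) × 100% ≈ 23.2%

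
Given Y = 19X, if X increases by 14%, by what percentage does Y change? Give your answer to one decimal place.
14.0%

For Y = 19X:
If X → X(1 + 0.14)
Then Y → Y · (1 + 0.14)^1
     = Y · 1.1400

Percentage change = ((1 + 0.14)^1 − 1) × 100% = 14.0%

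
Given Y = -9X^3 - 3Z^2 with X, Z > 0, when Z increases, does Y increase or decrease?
Y decreases

Taking the partial derivative:
∂Y/∂Z = -6Z

∂Y/∂Z = -6Z < 0 (assuming positive values)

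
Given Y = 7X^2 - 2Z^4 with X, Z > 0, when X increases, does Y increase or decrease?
Y increases

Taking the partial derivative:
∂Y/∂X = 14X

∂Y/∂X = 14X > 0 (assuming positive values)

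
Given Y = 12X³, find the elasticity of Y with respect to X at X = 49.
Elasticity = 3

Elasticity = (dY/dX) · (X/Y)

dY/dX = 36·X²
At X = 49: dY/dX = 86436, Y = 1411788

Elasticity = 86436 · (49 / 1411788) = 3

Interpretation: for a small percentage change in X, the percentage change in Y is approximately 3.00 times as large.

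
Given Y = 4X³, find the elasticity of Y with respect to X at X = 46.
Elasticity = 3

Elasticity = (dY/dX) · (X/Y)

dY/dX = 12·X²
At X = 46: dY/dX = 25392, Y = 389344

Elasticity = 25392 · (46 / 389344) = 3

Interpretation: for a small percentage change in X, the percentage change in Y is approximately 3.00 times as large.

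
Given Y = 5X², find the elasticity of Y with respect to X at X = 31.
Elasticity = 2

Elasticity = (dY/dX) · (X/Y)

dY/dX = 10·X
At X = 31: dY/dX = 310, Y = 4805

Elasticity = 310 · (31 / 4805) = 2

Interpretation: for a small percentage change in X, the percentage change in Y is approximately 2.00 times as large.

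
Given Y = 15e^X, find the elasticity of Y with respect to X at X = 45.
Elasticity = 45

Elasticity = (dY/dX) · (X/Y)

dY/dX = 15·e^X
At X = 45: dY/dX = 15·e^45, Y = 15·e^45

Elasticity = (15·e^45) · (45 / (15·e^45)) = 45

Interpretation: for a small percentage change in X, the percentage change in Y is approximately 45.00 times as large.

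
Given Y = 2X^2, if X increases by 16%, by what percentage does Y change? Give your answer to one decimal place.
34.6%

For Y = 2X^2:
If X → X(1 + 0.16)
Then Y → Y · (1 + 0.16)^2
     = Y · 1.3456

Percentage change = ((1 + 0.16)^2 − 1) × 100% ≈ 34.6%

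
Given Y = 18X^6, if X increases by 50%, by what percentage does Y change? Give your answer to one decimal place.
1039.1%

For Y = 18X^6:
If X → X(1 + 0.5)
Then Y → Y · (1 + 0.5)^6
     ≈ Y · 11.3906

Percentage change = ((1 + 0.5)^6 − 1) × 100% ≈ 1039.1%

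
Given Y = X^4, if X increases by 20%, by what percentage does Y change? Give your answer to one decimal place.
107.4%

For Y = X^4:
If X → X(1 + 0.2)
Then Y → Y · (1 + 0.2)^4
     = Y · 2.0736

Percentage change = ((1 + 0.2)^4 − 1) × 100% ≈ 107.4%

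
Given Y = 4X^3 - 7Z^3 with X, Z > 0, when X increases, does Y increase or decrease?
Y increases

Taking the partial derivative:
∂Y/∂X = 12X^2

∂Y/∂X = 12X^2 > 0 (assuming positive values)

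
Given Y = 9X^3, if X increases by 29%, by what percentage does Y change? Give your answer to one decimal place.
114.7%

For Y = 9X^3:
If X → X(1 + 0.29)
Then Y → Y · (1 + 0.29)^3
     ≈ Y · 2.1467

Percentage change = ((1 + 0.29)^3 − 1) × 100% ≈ 114.7%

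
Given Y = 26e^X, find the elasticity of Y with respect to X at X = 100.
Elasticity = 100

Elasticity = (dY/dX) · (X/Y)

dY/dX = 26·e^X
At X = 100: dY/dX = 26·e^100, Y = 26·e^100

Elasticity = (26·e^100) · (100 / (26·e^100)) = 100

Interpretation: for a small percentage change in X, the percentage change in Y is approximately 100.00 times as large.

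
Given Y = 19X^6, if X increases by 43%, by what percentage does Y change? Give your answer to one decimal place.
755.1%

For Y = 19X^6:
If X → X(1 + 0.43)
Then Y → Y · (1 + 0.43)^6
     ≈ Y · 8.5510

Percentage change = ((1 + 0.43)^6 − 1) × 100% ≈ 755.1%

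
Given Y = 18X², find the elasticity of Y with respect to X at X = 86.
Elasticity = 2

Elasticity = (dY/dX) · (X/Y)

dY/dX = 36·X
At X = 86: dY/dX = 3096, Y = 133128

Elasticity = 3096 · (86 / 133128) = 2

Interpretation: for a small percentage change in X, the percentage change in Y is approximately 2.00 times as large.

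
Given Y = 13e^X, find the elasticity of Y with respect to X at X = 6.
Elasticity = 6

Elasticity = (dY/dX) · (X/Y)

dY/dX = 13·e^X
At X = 6: dY/dX = 13·e^6, Y = 13·e^6

Elasticity = (13·e^6) · (6 / (13·e^6)) = 6

Interpretation: for a small percentage change in X, the percentage change in Y is approximately 6.00 times as large.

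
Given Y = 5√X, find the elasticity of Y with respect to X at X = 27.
Elasticity = 1/2

Elasticity = (dY/dX) · (X/Y)

dY/dX = 5/(2·√X)
At X = 27: dY/dX = 5·√3/18, Y = 15·√3

Elasticity = (5·√3/18) · (27 / (15·√3)) = 1/2

Interpretation: for a small percentage change in X, the percentage change in Y is approximately 0.50 times as large.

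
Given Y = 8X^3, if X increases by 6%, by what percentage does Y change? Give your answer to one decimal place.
19.1%

For Y = 8X^3:
If X → X(1 + 0.06)
Then Y → Y · (1 + 0.06)^3
     ≈ Y · 1.1910

Percentage change = ((1 + 0.06)^3 − 1) × 100% ≈ 19.1%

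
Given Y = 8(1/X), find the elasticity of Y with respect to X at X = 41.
Elasticity = -1

Elasticity = (dY/dX) · (X/Y)

dY/dX = -8/X²
At X = 41: dY/dX = -8/1681, Y = 8/41

Elasticity = (-8/1681) · (41 / (8/41)) = -1

Interpretation: for a small percentage change in X, the percentage change in Y is approximately -1.00 times as large.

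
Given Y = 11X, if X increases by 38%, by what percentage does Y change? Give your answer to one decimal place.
38.0%

For Y = 11X:
If X → X(1 + 0.38)
Then Y → Y · (1 + 0.38)^1
     = Y · 1.3800

Percentage change = ((1 + 0.38)^1 − 1) × 100% = 38.0%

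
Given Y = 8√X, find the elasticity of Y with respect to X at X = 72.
Elasticity = 1/2

Elasticity = (dY/dX) · (X/Y)

dY/dX = 4/√X
At X = 72: dY/dX = √2/3, Y = 48·√2

Elasticity = (√2/3) · (72 / (48·√2)) = 1/2

Interpretation: for a small percentage change in X, the percentage change in Y is approximately 0.50 times as large.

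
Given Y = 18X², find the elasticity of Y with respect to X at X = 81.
Elasticity = 2

Elasticity = (dY/dX) · (X/Y)

dY/dX = 36·X
At X = 81: dY/dX = 2916, Y = 118098

Elasticity = 2916 · (81 / 118098) = 2

Interpretation: for a small percentage change in X, the percentage change in Y is approximately 2.00 times as large.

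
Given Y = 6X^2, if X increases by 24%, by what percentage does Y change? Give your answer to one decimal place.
53.8%

For Y = 6X^2:
If X → X(1 + 0.24)
Then Y → Y · (1 + 0.24)^2
     = Y · 1.5376

Percentage change = ((1 + 0.24)^2 − 1) × 100% ≈ 53.8%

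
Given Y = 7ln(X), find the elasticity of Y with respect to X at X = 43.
Elasticity = 1/ln(43) ≈ 0.2659

Elasticity = (dY/dX) · (X/Y)

dY/dX = 7/X
At X = 43: dY/dX = 7/43, Y = 7·ln(43)

Elasticity = (7/43) · (43 / (7·ln(43))) = 1/ln(43) ≈ 0.2659

Interpretation: for a small percentage change in X, the percentage change in Y is approximately 0.27 times as large.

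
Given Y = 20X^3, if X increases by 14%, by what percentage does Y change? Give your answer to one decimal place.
48.2%

For Y = 20X^3:
If X → X(1 + 0.14)
Then Y → Y · (1 + 0.14)^3
     ≈ Y · 1.4815

Percentage change = ((1 + 0.14)^3 − 1) × 100% ≈ 48.2%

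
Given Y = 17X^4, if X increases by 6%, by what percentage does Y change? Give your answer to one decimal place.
26.2%

For Y = 17X^4:
If X → X(1 + 0.06)
Then Y → Y · (1 + 0.06)^4
     ≈ Y · 1.2625

Percentage change = ((1 + 0.06)^4 − 1) × 100% ≈ 26.2%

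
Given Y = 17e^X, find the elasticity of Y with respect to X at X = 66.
Elasticity = 66

Elasticity = (dY/dX) · (X/Y)

dY/dX = 17·e^X
At X = 66: dY/dX = 17·e^66, Y = 17·e^66

Elasticity = (17·e^66) · (66 / (17·e^66)) = 66

Interpretation: for a small percentage change in X, the percentage change in Y is approximately 66.00 times as large.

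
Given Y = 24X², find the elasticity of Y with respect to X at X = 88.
Elasticity = 2

Elasticity = (dY/dX) · (X/Y)

dY/dX = 48·X
At X = 88: dY/dX = 4224, Y = 185856

Elasticity = 4224 · (88 / 185856) = 2

Interpretation: for a small percentage change in X, the percentage change in Y is approximately 2.00 times as large.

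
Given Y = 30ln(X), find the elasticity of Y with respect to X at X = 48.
Elasticity = 1/ln(48) ≈ 0.2583

Elasticity = (dY/dX) · (X/Y)

dY/dX = 30/X
At X = 48: dY/dX = 5/8, Y = 30·ln(48)

Elasticity = (5/8) · (48 / (30·ln(48))) = 1/ln(48) ≈ 0.2583

Interpretation: for a small percentage change in X, the percentage change in Y is approximately 0.26 times as large.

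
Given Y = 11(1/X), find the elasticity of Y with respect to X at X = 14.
Elasticity = -1

Elasticity = (dY/dX) · (X/Y)

dY/dX = -11/X²
At X = 14: dY/dX = -11/196, Y = 11/14

Elasticity = (-11/196) · (14 / (11/14)) = -1

Interpretation: for a small percentage change in X, the percentage change in Y is approximately -1.00 times as large.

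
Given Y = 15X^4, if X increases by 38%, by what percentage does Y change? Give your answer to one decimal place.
262.7%

For Y = 15X^4:
If X → X(1 + 0.38)
Then Y → Y · (1 + 0.38)^4
     ≈ Y · 3.6267

Percentage change = ((1 + 0.38)^4 − 1) × 100% ≈ 262.7%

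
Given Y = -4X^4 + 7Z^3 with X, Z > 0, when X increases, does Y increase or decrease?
Y decreases

Taking the partial derivative:
∂Y/∂X = -16X^3

∂Y/∂X = -16X^3 < 0 (assuming positive values)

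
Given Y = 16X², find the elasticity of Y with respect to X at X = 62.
Elasticity = 2

Elasticity = (dY/dX) · (X/Y)

dY/dX = 32·X
At X = 62: dY/dX = 1984, Y = 61504

Elasticity = 1984 · (62 / 61504) = 2

Interpretation: for a small percentage change in X, the percentage change in Y is approximately 2.00 times as large.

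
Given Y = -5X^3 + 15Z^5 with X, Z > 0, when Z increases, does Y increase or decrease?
Y increases

Taking the partial derivative:
∂Y/∂Z = 75Z^4

∂Y/∂Z = 75Z^4 > 0 (assuming positive values)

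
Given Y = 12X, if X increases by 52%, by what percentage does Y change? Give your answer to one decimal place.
52.0%

For Y = 12X:
If X → X(1 + 0.52)
Then Y → Y · (1 + 0.52)^1
     = Y · 1.5200

Percentage change = ((1 + 0.52)^1 − 1) × 100% = 52.0%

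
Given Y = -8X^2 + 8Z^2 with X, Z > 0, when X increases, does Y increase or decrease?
Y decreases

Taking the partial derivative:
∂Y/∂X = -16X

∂Y/∂X = -16X < 0 (assuming positive values)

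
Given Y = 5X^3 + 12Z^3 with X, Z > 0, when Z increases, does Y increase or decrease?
Y increases

Taking the partial derivative:
∂Y/∂Z = 36Z^2

∂Y/∂Z = 36Z^2 > 0 (assuming positive values)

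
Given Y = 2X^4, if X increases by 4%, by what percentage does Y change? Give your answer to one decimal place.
17.0%

For Y = 2X^4:
If X → X(1 + 0.04)
Then Y → Y · (1 + 0.04)^4
     ≈ Y · 1.1699

Percentage change = ((1 + 0.04)^4 − 1) × 100% ≈ 17.0%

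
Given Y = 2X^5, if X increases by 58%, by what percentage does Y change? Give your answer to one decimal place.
884.7%

For Y = 2X^5:
If X → X(1 + 0.58)
Then Y → Y · (1 + 0.58)^5
     ≈ Y · 9.8466

Percentage change = ((1 + 0.58)^5 − 1) × 100% ≈ 884.7%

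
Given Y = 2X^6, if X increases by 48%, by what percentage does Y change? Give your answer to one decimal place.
950.9%

For Y = 2X^6:
If X → X(1 + 0.48)
Then Y → Y · (1 + 0.48)^6
     ≈ Y · 10.5092

Percentage change = ((1 + 0.48)^6 − 1) × 100% ≈ 950.9%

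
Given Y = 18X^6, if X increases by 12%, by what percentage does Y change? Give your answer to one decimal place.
97.4%

For Y = 18X^6:
If X → X(1 + 0.12)
Then Y → Y · (1 + 0.12)^6
     ≈ Y · 1.9738

Percentage change = ((1 + 0.12)^6 − 1) × 100% ≈ 97.4%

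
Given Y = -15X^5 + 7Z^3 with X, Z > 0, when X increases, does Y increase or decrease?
Y decreases

Taking the partial derivative:
∂Y/∂X = -75X^4

∂Y/∂X = -75X^4 < 0 (assuming positive values)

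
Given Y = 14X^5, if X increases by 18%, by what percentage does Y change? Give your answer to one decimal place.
128.8%

For Y = 14X^5:
If X → X(1 + 0.18)
Then Y → Y · (1 + 0.18)^5
     ≈ Y · 2.2878

Percentage change = ((1 + 0.18)^5 − 1) × 100% ≈ 128.8%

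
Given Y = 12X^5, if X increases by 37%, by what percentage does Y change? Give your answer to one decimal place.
382.6%

For Y = 12X^5:
If X → X(1 + 0.37)
Then Y → Y · (1 + 0.37)^5
     ≈ Y · 4.8262

Percentage change = ((1 + 0.37)^5 − 1) × 100% ≈ 382.6%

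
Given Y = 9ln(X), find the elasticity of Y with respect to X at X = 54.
Elasticity = 1/ln(54) ≈ 0.2507

Elasticity = (dY/dX) · (X/Y)

dY/dX = 9/X
At X = 54: dY/dX = 1/6, Y = 9·ln(54)

Elasticity = (1/6) · (54 / (9·ln(54))) = 1/ln(54) ≈ 0.2507

Interpretation: for a small percentage change in X, the percentage change in Y is approximately 0.25 times as large.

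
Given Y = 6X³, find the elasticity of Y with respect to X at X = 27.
Elasticity = 3

Elasticity = (dY/dX) · (X/Y)

dY/dX = 18·X²
At X = 27: dY/dX = 13122, Y = 118098

Elasticity = 13122 · (27 / 118098) = 3

Interpretation: for a small percentage change in X, the percentage change in Y is approximately 3.00 times as large.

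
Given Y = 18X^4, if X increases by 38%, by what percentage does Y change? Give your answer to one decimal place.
262.7%

For Y = 18X^4:
If X → X(1 + 0.38)
Then Y → Y · (1 + 0.38)^4
     ≈ Y · 3.6267

Percentage change = ((1 + 0.38)^4 − 1) × 100% ≈ 262.7%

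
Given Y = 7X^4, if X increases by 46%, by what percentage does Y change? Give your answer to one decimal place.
354.4%

For Y = 7X^4:
If X → X(1 + 0.46)
Then Y → Y · (1 + 0.46)^4
     ≈ Y · 4.5437

Percentage change = ((1 + 0.46)^4 − 1) × 100% ≈ 354.4%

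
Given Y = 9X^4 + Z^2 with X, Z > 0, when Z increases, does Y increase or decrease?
Y increases

Taking the partial derivative:
∂Y/∂Z = 2Z

∂Y/∂Z = 2Z > 0 (assuming positive values)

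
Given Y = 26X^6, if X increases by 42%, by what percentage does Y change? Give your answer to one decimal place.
719.8%

For Y = 26X^6:
If X → X(1 + 0.42)
Then Y → Y · (1 + 0.42)^6
     ≈ Y · 8.1984

Percentage change = ((1 + 0.42)^6 − 1) × 100% ≈ 719.8%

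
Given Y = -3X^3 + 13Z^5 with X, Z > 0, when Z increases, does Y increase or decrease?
Y increases

Taking the partial derivative:
∂Y/∂Z = 65Z^4

∂Y/∂Z = 65Z^4 > 0 (assuming positive values)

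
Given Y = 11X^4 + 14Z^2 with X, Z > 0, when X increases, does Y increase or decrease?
Y increases

Taking the partial derivative:
∂Y/∂X = 44X^3

∂Y/∂X = 44X^3 > 0 (assuming positive values)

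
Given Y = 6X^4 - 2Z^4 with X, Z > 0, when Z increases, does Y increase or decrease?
Y decreases

Taking the partial derivative:
∂Y/∂Z = -8Z^3

∂Y/∂Z = -8Z^3 < 0 (assuming positive values)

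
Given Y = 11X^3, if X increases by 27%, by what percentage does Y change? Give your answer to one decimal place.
104.8%

For Y = 11X^3:
If X → X(1 + 0.27)
Then Y → Y · (1 + 0.27)^3
     ≈ Y · 2.0484

Percentage change = ((1 + 0.27)^3 − 1) × 100% ≈ 104.8%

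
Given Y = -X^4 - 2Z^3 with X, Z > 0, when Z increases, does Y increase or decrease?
Y decreases

Taking the partial derivative:
∂Y/∂Z = -6Z^2

∂Y/∂Z = -6Z^2 < 0 (assuming positive values)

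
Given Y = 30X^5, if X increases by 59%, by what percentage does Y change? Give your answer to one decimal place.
916.2%

For Y = 30X^5:
If X → X(1 + 0.59)
Then Y → Y · (1 + 0.59)^5
     ≈ Y · 10.1622

Percentage change = ((1 + 0.59)^5 − 1) × 100% ≈ 916.2%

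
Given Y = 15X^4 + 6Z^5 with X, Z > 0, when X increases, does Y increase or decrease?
Y increases

Taking the partial derivative:
∂Y/∂X = 60X^3

∂Y/∂X = 60X^3 > 0 (assuming positive values)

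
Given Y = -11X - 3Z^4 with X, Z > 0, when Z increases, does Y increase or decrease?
Y decreases

Taking the partial derivative:
∂Y/∂Z = -12Z^3

∂Y/∂Z = -12Z^3 < 0 (assuming positive values)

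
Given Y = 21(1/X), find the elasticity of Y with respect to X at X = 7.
Elasticity = -1

Elasticity = (dY/dX) · (X/Y)

dY/dX = -21/X²
At X = 7: dY/dX = -3/7, Y = 3

Elasticity = (-3/7) · (7 / 3) = -1

Interpretation: for a small percentage change in X, the percentage change in Y is approximately -1.00 times as large.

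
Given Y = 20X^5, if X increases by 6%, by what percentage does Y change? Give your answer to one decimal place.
33.8%

For Y = 20X^5:
If X → X(1 + 0.06)
Then Y → Y · (1 + 0.06)^5
     ≈ Y · 1.3382

Percentage change = ((1 + 0.06)^5 − 1) × 100% ≈ 33.8%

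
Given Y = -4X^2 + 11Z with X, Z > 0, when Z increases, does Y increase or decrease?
Y increases

Taking the partial derivative:
∂Y/∂Z = 11

∂Y/∂Z = 11 > 0 (assuming positive values)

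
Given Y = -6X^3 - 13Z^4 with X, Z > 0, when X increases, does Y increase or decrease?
Y decreases

Taking the partial derivative:
∂Y/∂X = -18X^2

∂Y/∂X = -18X^2 < 0 (assuming positive values)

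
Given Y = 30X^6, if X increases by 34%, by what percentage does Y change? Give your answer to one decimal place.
478.9%

For Y = 30X^6:
If X → X(1 + 0.34)
Then Y → Y · (1 + 0.34)^6
     ≈ Y · 5.7893

Percentage change = ((1 + 0.34)^6 − 1) × 100% ≈ 478.9%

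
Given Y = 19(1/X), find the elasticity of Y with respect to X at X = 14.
Elasticity = -1

Elasticity = (dY/dX) · (X/Y)

dY/dX = -19/X²
At X = 14: dY/dX = -19/196, Y = 19/14

Elasticity = (-19/196) · (14 / (19/14)) = -1

Interpretation: for a small percentage change in X, the percentage change in Y is approximately -1.00 times as large.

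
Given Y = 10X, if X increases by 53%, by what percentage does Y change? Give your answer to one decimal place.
53.0%

For Y = 10X:
If X → X(1 + 0.53)
Then Y → Y · (1 + 0.53)^1
     = Y · 1.5300

Percentage change = ((1 + 0.53)^1 − 1) × 100% = 53.0%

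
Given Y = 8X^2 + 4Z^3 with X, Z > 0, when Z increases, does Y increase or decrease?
Y increases

Taking the partial derivative:
∂Y/∂Z = 12Z^2

∂Y/∂Z = 12Z^2 > 0 (assuming positive values)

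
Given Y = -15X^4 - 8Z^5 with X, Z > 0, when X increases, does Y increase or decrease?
Y decreases

Taking the partial derivative:
∂Y/∂X = -60X^3

∂Y/∂X = -60X^3 < 0 (assuming positive values)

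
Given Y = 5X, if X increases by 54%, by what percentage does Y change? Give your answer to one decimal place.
54.0%

For Y = 5X:
If X → X(1 + 0.54)
Then Y → Y · (1 + 0.54)^1
     = Y · 1.5400

Percentage change = ((1 + 0.54)^1 − 1) × 100% = 54.0%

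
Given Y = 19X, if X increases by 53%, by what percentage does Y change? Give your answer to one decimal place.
53.0%

For Y = 19X:
If X → X(1 + 0.53)
Then Y → Y · (1 + 0.53)^1
     = Y · 1.5300

Percentage change = ((1 + 0.53)^1 − 1) × 100% = 53.0%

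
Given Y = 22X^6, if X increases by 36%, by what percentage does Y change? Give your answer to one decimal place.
532.8%

For Y = 22X^6:
If X → X(1 + 0.36)
Then Y → Y · (1 + 0.36)^6
     ≈ Y · 6.3275

Percentage change = ((1 + 0.36)^6 − 1) × 100% ≈ 532.8%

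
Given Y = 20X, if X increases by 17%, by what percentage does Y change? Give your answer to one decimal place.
17.0%

For Y = 20X:
If X → X(1 + 0.17)
Then Y → Y · (1 + 0.17)^1
     = Y · 1.1700

Percentage change = ((1 + 0.17)^1 − 1) × 100% = 17.0%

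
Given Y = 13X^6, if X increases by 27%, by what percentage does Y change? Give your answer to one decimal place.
319.6%

For Y = 13X^6:
If X → X(1 + 0.27)
Then Y → Y · (1 + 0.27)^6
     ≈ Y · 4.1959

Percentage change = ((1 + 0.27)^6 − 1) × 100% ≈ 319.6%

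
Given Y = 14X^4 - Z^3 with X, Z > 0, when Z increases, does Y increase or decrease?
Y decreases

Taking the partial derivative:
∂Y/∂Z = -3Z^2

∂Y/∂Z = -3Z^2 < 0 (assuming positive values)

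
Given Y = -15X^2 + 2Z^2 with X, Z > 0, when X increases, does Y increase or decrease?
Y decreases

Taking the partial derivative:
∂Y/∂X = -30X

∂Y/∂X = -30X < 0 (assuming positive values)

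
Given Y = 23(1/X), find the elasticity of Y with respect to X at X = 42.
Elasticity = -1

Elasticity = (dY/dX) · (X/Y)

dY/dX = -23/X²
At X = 42: dY/dX = -23/1764, Y = 23/42

Elasticity = (-23/1764) · (42 / (23/42)) = -1

Interpretation: for a small percentage change in X, the percentage change in Y is approximately -1.00 times as large.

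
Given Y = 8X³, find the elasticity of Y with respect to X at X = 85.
Elasticity = 3

Elasticity = (dY/dX) · (X/Y)

dY/dX = 24·X²
At X = 85: dY/dX = 173400, Y = 4913000

Elasticity = 173400 · (85 / 4913000) = 3

Interpretation: for a small percentage change in X, the percentage change in Y is approximately 3.00 times as large.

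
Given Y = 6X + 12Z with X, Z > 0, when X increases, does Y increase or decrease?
Y increases

Taking the partial derivative:
∂Y/∂X = 6

∂Y/∂X = 6 > 0 (assuming positive values)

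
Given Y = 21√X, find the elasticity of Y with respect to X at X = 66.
Elasticity = 1/2

Elasticity = (dY/dX) · (X/Y)

dY/dX = 21/(2·√X)
At X = 66: dY/dX = 7·√66/44, Y = 21·√66

Elasticity = (7·√66/44) · (66 / (21·√66)) = 1/2

Interpretation: for a small percentage change in X, the percentage change in Y is approximately 0.50 times as large.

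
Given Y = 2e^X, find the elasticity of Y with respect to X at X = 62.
Elasticity = 62

Elasticity = (dY/dX) · (X/Y)

dY/dX = 2·e^X
At X = 62: dY/dX = 2·e^62, Y = 2·e^62

Elasticity = (2·e^62) · (62 / (2·e^62)) = 62

Interpretation: for a small percentage change in X, the percentage change in Y is approximately 62.00 times as large.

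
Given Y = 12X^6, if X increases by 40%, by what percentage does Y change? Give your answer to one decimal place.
653.0%

For Y = 12X^6:
If X → X(1 + 0.4)
Then Y → Y · (1 + 0.4)^6
     ≈ Y · 7.5295

Percentage change = ((1 + 0.4)^6 − 1) × 100% ≈ 653.0%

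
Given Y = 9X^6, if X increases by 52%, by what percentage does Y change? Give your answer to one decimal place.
1133.3%

For Y = 9X^6:
If X → X(1 + 0.52)
Then Y → Y · (1 + 0.52)^6
     ≈ Y · 12.3328

Percentage change = ((1 + 0.52)^6 − 1) × 100% ≈ 1133.3%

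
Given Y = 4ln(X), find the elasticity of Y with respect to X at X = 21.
Elasticity = 1/ln(21) ≈ 0.3285

Elasticity = (dY/dX) · (X/Y)

dY/dX = 4/X
At X = 21: dY/dX = 4/21, Y = 4·ln(21)

Elasticity = (4/21) · (21 / (4·ln(21))) = 1/ln(21) ≈ 0.3285

Interpretation: for a small percentage change in X, the percentage change in Y is approximately 0.33 times as large.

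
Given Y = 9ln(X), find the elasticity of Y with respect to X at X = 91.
Elasticity = 1/ln(91) ≈ 0.2217

Elasticity = (dY/dX) · (X/Y)

dY/dX = 9/X
At X = 91: dY/dX = 9/91, Y = 9·ln(91)

Elasticity = (9/91) · (91 / (9·ln(91))) = 1/ln(91) ≈ 0.2217

Interpretation: for a small percentage change in X, the percentage change in Y is approximately 0.22 times as large.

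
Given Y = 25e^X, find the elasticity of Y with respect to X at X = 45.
Elasticity = 45

Elasticity = (dY/dX) · (X/Y)

dY/dX = 25·e^X
At X = 45: dY/dX = 25·e^45, Y = 25·e^45

Elasticity = (25·e^45) · (45 / (25·e^45)) = 45

Interpretation: for a small percentage change in X, the percentage change in Y is approximately 45.00 times as large.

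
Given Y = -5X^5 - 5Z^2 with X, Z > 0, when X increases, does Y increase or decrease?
Y decreases

Taking the partial derivative:
∂Y/∂X = -25X^4

∂Y/∂X = -25X^4 < 0 (assuming positive values)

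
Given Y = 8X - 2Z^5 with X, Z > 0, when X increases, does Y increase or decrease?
Y increases

Taking the partial derivative:
∂Y/∂X = 8

∂Y/∂X = 8 > 0 (assuming positive values)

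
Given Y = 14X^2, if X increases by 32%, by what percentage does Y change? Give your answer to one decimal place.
74.2%

For Y = 14X^2:
If X → X(1 + 0.32)
Then Y → Y · (1 + 0.32)^2
     = Y · 1.7424

Percentage change = ((1 + 0.32)^2 − 1) × 100% ≈ 74.2%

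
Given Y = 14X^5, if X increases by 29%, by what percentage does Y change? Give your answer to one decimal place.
257.2%

For Y = 14X^5:
If X → X(1 + 0.29)
Then Y → Y · (1 + 0.29)^5
     ≈ Y · 3.5723

Percentage change = ((1 + 0.29)^5 − 1) × 100% ≈ 257.2%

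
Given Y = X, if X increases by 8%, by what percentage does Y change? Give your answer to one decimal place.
8.0%

For Y = X:
If X → X(1 + 0.08)
Then Y → Y · (1 + 0.08)^1
     = Y · 1.0800

Percentage change = ((1 + 0.08)^1 − 1) × 100% = 8.0%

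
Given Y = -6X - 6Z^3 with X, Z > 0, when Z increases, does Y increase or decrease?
Y decreases

Taking the partial derivative:
∂Y/∂Z = -18Z^2

∂Y/∂Z = -18Z^2 < 0 (assuming positive values)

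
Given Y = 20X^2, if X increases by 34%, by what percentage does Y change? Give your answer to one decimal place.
79.6%

For Y = 20X^2:
If X → X(1 + 0.34)
Then Y → Y · (1 + 0.34)^2
     = Y · 1.7956

Percentage change = ((1 + 0.34)^2 − 1) × 100% ≈ 79.6%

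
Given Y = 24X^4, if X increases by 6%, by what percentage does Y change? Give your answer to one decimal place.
26.2%

For Y = 24X^4:
If X → X(1 + 0.06)
Then Y → Y · (1 + 0.06)^4
     ≈ Y · 1.2625

Percentage change = ((1 + 0.06)^4 − 1) × 100% ≈ 26.2%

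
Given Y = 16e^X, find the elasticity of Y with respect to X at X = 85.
Elasticity = 85

Elasticity = (dY/dX) · (X/Y)

dY/dX = 16·e^X
At X = 85: dY/dX = 16·e^85, Y = 16·e^85

Elasticity = (16·e^85) · (85 / (16·e^85)) = 85

Interpretation: for a small percentage change in X, the percentage change in Y is approximately 85.00 times as large.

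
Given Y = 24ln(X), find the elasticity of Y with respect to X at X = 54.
Elasticity = 1/ln(54) ≈ 0.2507

Elasticity = (dY/dX) · (X/Y)

dY/dX = 24/X
At X = 54: dY/dX = 4/9, Y = 24·ln(54)

Elasticity = (4/9) · (54 / (24·ln(54))) = 1/ln(54) ≈ 0.2507

Interpretation: for a small percentage change in X, the percentage change in Y is approximately 0.25 times as large.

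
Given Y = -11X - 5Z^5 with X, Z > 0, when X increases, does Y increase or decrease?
Y decreases

Taking the partial derivative:
∂Y/∂X = -11

∂Y/∂X = -11 < 0 (assuming positive values)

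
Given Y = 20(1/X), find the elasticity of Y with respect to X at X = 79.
Elasticity = -1

Elasticity = (dY/dX) · (X/Y)

dY/dX = -20/X²
At X = 79: dY/dX = -20/6241, Y = 20/79

Elasticity = (-20/6241) · (79 / (20/79)) = -1

Interpretation: for a small percentage change in X, the percentage change in Y is approximately -1.00 times as large.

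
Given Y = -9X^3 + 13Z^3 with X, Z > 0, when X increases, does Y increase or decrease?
Y decreases

Taking the partial derivative:
∂Y/∂X = -27X^2

∂Y/∂X = -27X^2 < 0 (assuming positive values)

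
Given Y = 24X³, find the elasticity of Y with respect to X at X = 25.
Elasticity = 3

Elasticity = (dY/dX) · (X/Y)

dY/dX = 72·X²
At X = 25: dY/dX = 45000, Y = 375000

Elasticity = 45000 · (25 / 375000) = 3

Interpretation: for a small percentage change in X, the percentage change in Y is approximately 3.00 times as large.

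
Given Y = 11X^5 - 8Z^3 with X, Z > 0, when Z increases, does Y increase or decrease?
Y decreases

Taking the partial derivative:
∂Y/∂Z = -24Z^2

∂Y/∂Z = -24Z^2 < 0 (assuming positive values)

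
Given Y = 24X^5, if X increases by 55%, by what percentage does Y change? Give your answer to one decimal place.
794.7%

For Y = 24X^5:
If X → X(1 + 0.55)
Then Y → Y · (1 + 0.55)^5
     ≈ Y · 8.9466

Percentage change = ((1 + 0.55)^5 − 1) × 100% ≈ 794.7%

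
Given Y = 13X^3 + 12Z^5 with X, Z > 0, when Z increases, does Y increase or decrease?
Y increases

Taking the partial derivative:
∂Y/∂Z = 60Z^4

∂Y/∂Z = 60Z^4 > 0 (assuming positive values)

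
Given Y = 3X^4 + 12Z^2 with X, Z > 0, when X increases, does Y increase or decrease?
Y increases

Taking the partial derivative:
∂Y/∂X = 12X^3

∂Y/∂X = 12X^3 > 0 (assuming positive values)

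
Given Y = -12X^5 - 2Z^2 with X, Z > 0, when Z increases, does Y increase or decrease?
Y decreases

Taking the partial derivative:
∂Y/∂Z = -4Z

∂Y/∂Z = -4Z < 0 (assuming positive values)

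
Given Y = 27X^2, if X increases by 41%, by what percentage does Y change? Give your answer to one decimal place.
98.8%

For Y = 27X^2:
If X → X(1 + 0.41)
Then Y → Y · (1 + 0.41)^2
     = Y · 1.9881

Percentage change = ((1 + 0.41)^2 − 1) × 100% ≈ 98.8%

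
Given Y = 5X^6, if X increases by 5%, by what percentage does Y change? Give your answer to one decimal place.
34.0%

For Y = 5X^6:
If X → X(1 + 0.05)
Then Y → Y · (1 + 0.05)^6
     ≈ Y · 1.3401

Percentage change = ((1 + 0.05)^6 − 1) × 100% ≈ 34.0%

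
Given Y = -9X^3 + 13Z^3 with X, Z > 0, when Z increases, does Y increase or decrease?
Y increases

Taking the partial derivative:
∂Y/∂Z = 39Z^2

∂Y/∂Z = 39Z^2 > 0 (assuming positive values)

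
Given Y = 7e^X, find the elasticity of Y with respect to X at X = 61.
Elasticity = 61

Elasticity = (dY/dX) · (X/Y)

dY/dX = 7·e^X
At X = 61: dY/dX = 7·e^61, Y = 7·e^61

Elasticity = (7·e^61) · (61 / (7·e^61)) = 61

Interpretation: for a small percentage change in X, the percentage change in Y is approximately 61.00 times as large.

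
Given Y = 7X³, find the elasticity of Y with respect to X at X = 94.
Elasticity = 3

Elasticity = (dY/dX) · (X/Y)

dY/dX = 21·X²
At X = 94: dY/dX = 185556, Y = 5814088

Elasticity = 185556 · (94 / 5814088) = 3

Interpretation: for a small percentage change in X, the percentage change in Y is approximately 3.00 times as large.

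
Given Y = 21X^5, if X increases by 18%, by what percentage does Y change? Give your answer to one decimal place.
128.8%

For Y = 21X^5:
If X → X(1 + 0.18)
Then Y → Y · (1 + 0.18)^5
     ≈ Y · 2.2878

Percentage change = ((1 + 0.18)^5 − 1) × 100% ≈ 128.8%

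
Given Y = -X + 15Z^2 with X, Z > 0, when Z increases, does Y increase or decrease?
Y increases

Taking the partial derivative:
∂Y/∂Z = 30Z

∂Y/∂Z = 30Z > 0 (assuming positive values)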